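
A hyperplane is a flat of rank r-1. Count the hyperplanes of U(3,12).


Hyperplanes of U(3,12) are flats of rank 2.
In a uniform matroid, these are exactly the (2)-element subsets.
Count = (12 choose 2) = 66.

66


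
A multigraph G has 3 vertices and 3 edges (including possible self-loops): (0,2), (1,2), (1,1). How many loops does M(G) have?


In a graphic matroid, a loop is a self-loop edge (u,u) with rank 0.
Examining all 3 edges for self-loops...
Self-loops found: (1,1)
Number of loops = 1.

1


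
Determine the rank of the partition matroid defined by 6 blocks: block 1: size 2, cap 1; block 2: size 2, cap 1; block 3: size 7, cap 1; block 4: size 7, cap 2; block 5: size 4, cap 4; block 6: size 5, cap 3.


Rank of a partition matroid = sum of min(|Si|, ci) for each block.
= min(2,1) + min(2,1) + min(7,1) + min(7,2) + min(4,4) + min(5,3)
= 1 + 1 + 1 + 2 + 4 + 3
= 12.

12


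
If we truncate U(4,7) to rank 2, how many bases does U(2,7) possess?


Truncating U(4,7) to rank 2 gives U(2,7).
Bases of U(2,7) are all 2-element subsets of 7 elements.
Number of bases = C(7,2) = (7 * 6) / (1 * 2) = 21.

21


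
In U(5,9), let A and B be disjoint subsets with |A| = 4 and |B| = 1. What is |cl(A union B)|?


|A union B| = 4 + 1 = 5 (disjoint).
In U(5,9), cl(S) = S if |S| < 5, else cl(S) = E.
Since 5 >= 5, cl(A union B) = E.
|cl(A union B)| = 9.

9


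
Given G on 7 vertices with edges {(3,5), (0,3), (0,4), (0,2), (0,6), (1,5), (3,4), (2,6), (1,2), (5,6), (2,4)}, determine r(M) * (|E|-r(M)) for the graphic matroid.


r(M) = |V| - c = 7 - 1 = 6.
nullity = |E| - r(M) = 11 - 6 = 5.
Product = 6 * 5 = 30.

30


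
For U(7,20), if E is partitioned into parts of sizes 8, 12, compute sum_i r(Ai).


r(Ai) = min(|Ai|, 7) for each part.
Sum = min(8,7) + min(12,7)
    = 7 + 7
    = 14.

14


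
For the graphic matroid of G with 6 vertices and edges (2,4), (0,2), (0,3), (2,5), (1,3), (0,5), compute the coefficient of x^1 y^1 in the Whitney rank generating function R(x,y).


R(x,y) = sum over A in 2^E of x^(r(E)-r(A)) * y^(|A|-r(A)).
G has 6 vertices, 6 edges. r(E) = 5.
Enumerate all 2^6 = 64 subsets.
Count subsets with r(E)-r(A)=1 and |A|-r(A)=1: 3.

3


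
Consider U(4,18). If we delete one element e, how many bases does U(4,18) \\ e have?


Deleting e from U(4,18) gives U(4,17) since n > r.
Bases of U(4,17) = C(17,4) = (17 * 16 * 15 * 14) / (1 * 2 * 3 * 4) = 2380.

2380


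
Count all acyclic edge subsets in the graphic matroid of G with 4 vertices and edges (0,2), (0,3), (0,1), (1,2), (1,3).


An independent set in a graphic matroid is an acyclic edge subset.
G has 4 vertices and 5 edges.
Enumerate all 2^5 = 32 subsets, checking for acyclicity.
Total independent sets = 24.

24


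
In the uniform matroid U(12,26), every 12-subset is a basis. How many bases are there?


Bases of U(12,26) are all 12-element subsets of the 26-element ground set.
Number of bases = C(26,12).
(26 choose 12) = 9657700.

9657700


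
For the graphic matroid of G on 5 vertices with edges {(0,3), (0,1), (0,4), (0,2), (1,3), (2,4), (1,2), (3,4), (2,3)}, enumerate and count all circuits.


A circuit in a graphic matroid = edge set of a simple cycle.
G has 5 vertices and 9 edges.
Enumerating all minimal edge subsets forming cycles...
Total circuits found: 22.

22


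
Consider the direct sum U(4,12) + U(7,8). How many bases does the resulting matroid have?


Bases of a direct sum M1 + M2: |B| = |B(M1)| * |B(M2)|.
|B(U(4,12))| = C(12,4) = 495.
|B(U(7,8))| = C(8,7) = 8.
Total bases = 495 * 8 = 3960.

3960


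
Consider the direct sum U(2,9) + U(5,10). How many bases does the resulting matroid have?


Bases of a direct sum M1 + M2: |B| = |B(M1)| * |B(M2)|.
|B(U(2,9))| = C(9,2) = 36.
|B(U(5,10))| = C(10,5) = 252.
Total bases = 36 * 252 = 9072.

9072


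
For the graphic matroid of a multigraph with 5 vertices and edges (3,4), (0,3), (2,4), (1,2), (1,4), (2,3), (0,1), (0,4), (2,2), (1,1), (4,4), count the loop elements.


In a graphic matroid, a loop is a self-loop edge (u,u) with rank 0.
Examining all 11 edges for self-loops...
Self-loops found: (2,2), (1,1), (4,4)
Number of loops = 3.

3


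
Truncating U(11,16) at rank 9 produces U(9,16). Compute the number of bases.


Truncating U(11,16) to rank 9 gives U(9,16).
Bases of U(9,16) are all 9-element subsets of 16 elements.
Number of bases = (16 choose 9) = 11440.

11440


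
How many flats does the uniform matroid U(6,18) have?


Flats of U(6,18): every subset of size < 6 is a flat, plus E itself.
Count = C(18,0) + C(18,1) + C(18,2) + C(18,3) + C(18,4) + C(18,5) + 1
     = 1 + 18 + 153 + 816 + 3060 + 8568 + 1
     = 12617.

12617


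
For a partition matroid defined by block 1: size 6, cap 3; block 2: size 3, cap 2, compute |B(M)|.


A basis picks exactly ci elements from block i.
Number of bases = product of C(|Si|, ci).
= C(6,3) * C(3,2)
= 20 * 3
= 60.

60


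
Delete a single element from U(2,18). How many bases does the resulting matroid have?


Deleting e from U(2,18) gives U(2,17) since n > r.
Bases of U(2,17) = C(17,2) = (17 * 16) / (1 * 2) = 136.

136


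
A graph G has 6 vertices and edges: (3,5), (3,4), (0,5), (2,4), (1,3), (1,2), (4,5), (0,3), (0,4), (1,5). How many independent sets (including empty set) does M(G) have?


An independent set in a graphic matroid is an acyclic edge subset.
G has 6 vertices and 10 edges.
Enumerate all 2^10 = 1024 subsets, checking for acyclicity.
Total independent sets = 454.

454


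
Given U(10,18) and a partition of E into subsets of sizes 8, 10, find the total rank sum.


r(Ai) = min(|Ai|, 10) for each part.
Sum = min(8,10) + min(10,10)
    = 8 + 10
    = 18.

18


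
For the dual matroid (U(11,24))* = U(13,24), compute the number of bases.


The dual of U(r,n) is U(n-r, n) = U(13,24).
Bases of U(13,24) are all (13)-element subsets.
|B(M*)| = (24 choose 13) = 2496144.

2496144


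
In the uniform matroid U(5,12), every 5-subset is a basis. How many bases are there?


Bases of U(5,12) are all 5-element subsets of the 12-element ground set.
Number of bases = C(12,5).
C(12,5) = 792.

792


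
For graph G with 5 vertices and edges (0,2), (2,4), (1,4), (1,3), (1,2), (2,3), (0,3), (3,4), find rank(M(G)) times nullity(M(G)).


r(M) = |V| - c = 5 - 1 = 4.
nullity = |E| - r(M) = 8 - 4 = 4.
Product = 4 * 4 = 16.

16


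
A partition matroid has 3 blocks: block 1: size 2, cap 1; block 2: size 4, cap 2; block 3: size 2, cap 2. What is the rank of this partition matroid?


Rank of a partition matroid = sum of min(|Si|, ci) for each block.
= min(2,1) + min(4,2) + min(2,2)
= 1 + 2 + 2
= 5.

5


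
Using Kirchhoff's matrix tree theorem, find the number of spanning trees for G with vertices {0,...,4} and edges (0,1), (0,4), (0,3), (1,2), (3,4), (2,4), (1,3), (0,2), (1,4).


By Kirchhoff's matrix tree theorem, the number of spanning trees equals
the determinant of any cofactor of the Laplacian matrix L.
G has 5 vertices and 9 edges.
Computing the (4 x 4) cofactor determinant gives 75.

75


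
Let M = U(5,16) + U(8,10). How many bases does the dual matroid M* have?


(M1+M2)* = M1* + M2*.
M1* = U(11,16), bases: C(16,11) = 4368.
M2* = U(2,10), bases: C(10,2) = 45.
|B(M*)| = 4368 * 45 = 196560.

196560


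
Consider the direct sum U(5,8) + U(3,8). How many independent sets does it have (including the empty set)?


For a direct sum, |I(M1+M2)| = |I(M1)| * |I(M2)|.
|I(U(5,8))| = sum C(8,k) for k=0..5 = 219.
|I(U(3,8))| = sum C(8,k) for k=0..3 = 93.
Total = 219 * 93 = 20367.

20367


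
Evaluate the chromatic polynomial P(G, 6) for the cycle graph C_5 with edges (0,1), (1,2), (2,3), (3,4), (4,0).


P(C_5, k) = (k-1)^5 + (-1)^5*(k-1).
P(6) = (5)^5 - 5
= 3125 - 5 = 3120.

3120


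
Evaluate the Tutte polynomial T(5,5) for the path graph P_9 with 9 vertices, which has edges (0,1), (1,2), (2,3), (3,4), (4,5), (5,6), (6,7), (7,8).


A path on 9 vertices is a tree with 8 edges.
T(x,y) = x^(8) for any tree.
T(5,5) = 5^8 = 390625.

390625


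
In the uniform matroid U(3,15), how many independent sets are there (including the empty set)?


Independent sets of U(3,15) are all subsets of size <= 3.
Count = (15 choose 0) + (15 choose 1) + (15 choose 2) + (15 choose 3)
     = 1 + 15 + 105 + 455
     = 576.

576


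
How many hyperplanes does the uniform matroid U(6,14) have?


Hyperplanes of U(6,14) are flats of rank 5.
In a uniform matroid, these are exactly the (5)-element subsets.
Count = C(14,5) = 14! / (5! * 9!) = 2002.

2002


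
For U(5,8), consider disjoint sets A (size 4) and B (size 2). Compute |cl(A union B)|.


|A union B| = 4 + 2 = 6 (disjoint).
In U(5,8), cl(S) = S if |S| < 5, else cl(S) = E.
Since 6 >= 5, cl(A union B) = E.
|cl(A union B)| = 8.

8


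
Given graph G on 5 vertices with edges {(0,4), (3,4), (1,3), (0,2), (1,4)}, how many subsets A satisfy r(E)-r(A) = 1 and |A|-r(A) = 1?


R(x,y) = sum over A in 2^E of x^(r(E)-r(A)) * y^(|A|-r(A)).
G has 5 vertices, 5 edges. r(E) = 4.
Enumerate all 2^5 = 32 subsets.
Count subsets with r(E)-r(A)=1 and |A|-r(A)=1: 2.

2


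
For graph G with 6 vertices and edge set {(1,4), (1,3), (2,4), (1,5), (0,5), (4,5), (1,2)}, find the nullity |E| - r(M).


Cycle rank (nullity) = |E| - r(M) = |E| - (|V| - c).
|E| = 7, |V| = 6, c = 1.
Nullity = 7 - (6 - 1) = 7 - 5 = 2.

2


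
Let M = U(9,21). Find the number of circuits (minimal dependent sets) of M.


In U(9,21), circuits are the (10)-element subsets.
Any set of 10 elements is dependent, and removing any one element gives
an independent set of size 9, so it is a minimal dependent set.
Number of circuits = C(21,10) = 21! / (10! * 11!) = 352716.

352716


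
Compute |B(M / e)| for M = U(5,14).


Contracting e from U(5,14) gives U(4,13).
Bases of U(4,13) = C(13,4) = 13! / (4! * 9!) = 715.

715


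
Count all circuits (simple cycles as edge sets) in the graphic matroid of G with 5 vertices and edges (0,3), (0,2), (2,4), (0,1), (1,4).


A circuit in a graphic matroid = edge set of a simple cycle.
G has 5 vertices and 5 edges.
Enumerating all minimal edge subsets forming cycles...
Total circuits found: 1.

1


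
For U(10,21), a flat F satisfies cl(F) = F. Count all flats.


Flats of U(10,21): every subset of size < 10 is a flat, plus E itself.
Count = C(21,0) + C(21,1) + C(21,2) + C(21,3) + C(21,4) + C(21,5) + C(21,6) + C(21,7) + C(21,8) + C(21,9) + 1
     = 1 + 21 + 210 + 1330 + 5985 + 20349 + 54264 + 116280 + 203490 + 293930 + 1
     = 695861.

695861


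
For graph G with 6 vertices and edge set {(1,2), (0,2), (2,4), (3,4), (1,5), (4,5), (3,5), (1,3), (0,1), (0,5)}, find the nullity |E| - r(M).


Cycle rank (nullity) = |E| - r(M) = |E| - (|V| - c).
|E| = 10, |V| = 6, c = 1.
Nullity = 10 - (6 - 1) = 10 - 5 = 5.

5


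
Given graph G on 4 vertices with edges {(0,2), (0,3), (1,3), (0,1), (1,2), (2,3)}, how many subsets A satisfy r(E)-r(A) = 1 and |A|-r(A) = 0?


R(x,y) = sum over A in 2^E of x^(r(E)-r(A)) * y^(|A|-r(A)).
G has 4 vertices, 6 edges. r(E) = 3.
Enumerate all 2^6 = 64 subsets.
Count subsets with r(E)-r(A)=1 and |A|-r(A)=0: 15.

15


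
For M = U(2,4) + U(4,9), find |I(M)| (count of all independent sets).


For a direct sum, |I(M1+M2)| = |I(M1)| * |I(M2)|.
|I(U(2,4))| = sum C(4,k) for k=0..2 = 11.
|I(U(4,9))| = sum C(9,k) for k=0..4 = 256.
Total = 11 * 256 = 2816.

2816


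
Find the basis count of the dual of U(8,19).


The dual of U(r,n) is U(n-r, n) = U(11,19).
Bases of U(11,19) are all (11)-element subsets.
|B(M*)| = C(19,11) = 75582.

75582


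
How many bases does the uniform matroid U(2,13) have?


Bases of U(2,13) are all 2-element subsets of the 13-element ground set.
Number of bases = C(13,2).
(13 choose 2) = 78.

78


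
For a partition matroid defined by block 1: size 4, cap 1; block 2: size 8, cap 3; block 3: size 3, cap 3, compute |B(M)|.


A basis picks exactly ci elements from block i.
Number of bases = product of C(|Si|, ci).
= C(4,1) * C(8,3) * C(3,3)
= 4 * 56 * 1
= 224.

224


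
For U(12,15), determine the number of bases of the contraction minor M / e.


Contracting e from U(12,15) gives U(11,14).
Bases of U(11,14) = C(14,11) = 14! / (11! * 3!) = 364.

364


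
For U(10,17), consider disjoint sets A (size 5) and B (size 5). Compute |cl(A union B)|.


|A union B| = 5 + 5 = 10 (disjoint).
In U(10,17), cl(S) = S if |S| < 10, else cl(S) = E.
Since 10 >= 10, cl(A union B) = E.
|cl(A union B)| = 17.

17


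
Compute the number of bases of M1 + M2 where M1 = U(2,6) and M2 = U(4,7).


Bases of a direct sum M1 + M2: |B| = |B(M1)| * |B(M2)|.
|B(U(2,6))| = C(6,2) = 15.
|B(U(4,7))| = C(7,4) = 35.
Total bases = 15 * 35 = 525.

525


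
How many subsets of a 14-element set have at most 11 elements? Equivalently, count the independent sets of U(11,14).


Independent sets of U(11,14) are all subsets of size <= 11.
Count = (14 choose 0) + (14 choose 1) + (14 choose 2) + (14 choose 3) + (14 choose 4) + (14 choose 5) + (14 choose 6) + (14 choose 7) + (14 choose 8) + (14 choose 9) + (14 choose 10) + (14 choose 11)
     = 1 + 14 + 91 + 364 + 1001 + 2002 + 3003 + 3432 + 3003 + 2002 + 1001 + 364
     = 16278.

16278


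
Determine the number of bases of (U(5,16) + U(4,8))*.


(M1+M2)* = M1* + M2*.
M1* = U(11,16), bases: C(16,11) = 4368.
M2* = U(4,8), bases: C(8,4) = 70.
|B(M*)| = 4368 * 70 = 305760.

305760


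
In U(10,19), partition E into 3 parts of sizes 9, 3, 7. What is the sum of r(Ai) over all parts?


r(Ai) = min(|Ai|, 10) for each part.
Sum = min(9,10) + min(3,10) + min(7,10)
    = 9 + 3 + 7
    = 19.

19


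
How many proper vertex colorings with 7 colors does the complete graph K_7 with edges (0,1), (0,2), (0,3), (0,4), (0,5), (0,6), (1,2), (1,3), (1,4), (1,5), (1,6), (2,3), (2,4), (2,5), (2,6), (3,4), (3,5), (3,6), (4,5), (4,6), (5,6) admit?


P(K_7, k) = k(k-1)(k-2)...(k-6).
P(7) = (7) * (6) * (5) * (4) * (3) * (2) * (1) = 5040.

5040


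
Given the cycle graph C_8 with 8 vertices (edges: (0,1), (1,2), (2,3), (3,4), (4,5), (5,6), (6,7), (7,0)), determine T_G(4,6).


T(C_8; x,y) = x + x^2 + ... + x^(7) + y.
T(4,6) = 4^1 + 4^2 + 4^3 + 4^4 + 4^5 + 4^6 + 4^7 + 6
= 4 + 16 + 64 + 256 + 1024 + 4096 + 16384 + 6
= 21850.

21850


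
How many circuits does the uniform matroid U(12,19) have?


In U(12,19), circuits are the (13)-element subsets.
Any set of 13 elements is dependent, and removing any one element gives
an independent set of size 12, so it is a minimal dependent set.
Number of circuits = (19 choose 13) = 27132.

27132


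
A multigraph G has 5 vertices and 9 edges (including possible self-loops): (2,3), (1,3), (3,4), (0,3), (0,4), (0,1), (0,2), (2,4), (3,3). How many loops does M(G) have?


In a graphic matroid, a loop is a self-loop edge (u,u) with rank 0.
Examining all 9 edges for self-loops...
Self-loops found: (3,3)
Number of loops = 1.

1


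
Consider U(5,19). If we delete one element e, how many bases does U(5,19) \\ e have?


Deleting e from U(5,19) gives U(5,18) since n > r.
Bases of U(5,18) = C(18,5) = 8568.

8568


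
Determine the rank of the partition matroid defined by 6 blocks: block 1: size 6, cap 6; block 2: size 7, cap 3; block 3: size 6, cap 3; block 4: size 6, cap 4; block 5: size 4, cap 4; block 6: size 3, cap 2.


Rank of a partition matroid = sum of min(|Si|, ci) for each block.
= min(6,6) + min(7,3) + min(6,3) + min(6,4) + min(4,4) + min(3,2)
= 6 + 3 + 3 + 4 + 4 + 2
= 22.

22


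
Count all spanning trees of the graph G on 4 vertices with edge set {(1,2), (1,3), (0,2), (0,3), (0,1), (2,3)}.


By Kirchhoff's matrix tree theorem, the number of spanning trees equals
the determinant of any cofactor of the Laplacian matrix L.
G has 4 vertices and 6 edges.
Computing the (3 x 3) cofactor determinant gives 16.

16


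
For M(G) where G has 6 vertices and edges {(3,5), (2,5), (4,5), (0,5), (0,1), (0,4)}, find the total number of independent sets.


An independent set in a graphic matroid is an acyclic edge subset.
G has 6 vertices and 6 edges.
Enumerate all 2^6 = 64 subsets, checking for acyclicity.
Total independent sets = 56.

56


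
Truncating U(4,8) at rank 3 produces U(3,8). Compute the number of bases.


Truncating U(4,8) to rank 3 gives U(3,8).
Bases of U(3,8) are all 3-element subsets of 8 elements.
Number of bases = (8 choose 3) = 56.

56


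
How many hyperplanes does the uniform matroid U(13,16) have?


Hyperplanes of U(13,16) are flats of rank 12.
In a uniform matroid, these are exactly the (12)-element subsets.
Count = C(16,12) = 16! / (12! * 4!) = 1820.

1820


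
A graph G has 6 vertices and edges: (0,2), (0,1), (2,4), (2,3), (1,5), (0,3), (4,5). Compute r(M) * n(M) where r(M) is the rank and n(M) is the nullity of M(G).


r(M) = |V| - c = 6 - 1 = 5.
nullity = |E| - r(M) = 7 - 5 = 2.
Product = 5 * 2 = 10.

10


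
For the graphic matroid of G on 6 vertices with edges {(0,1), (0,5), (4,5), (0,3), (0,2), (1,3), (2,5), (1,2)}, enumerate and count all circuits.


A circuit in a graphic matroid = edge set of a simple cycle.
G has 6 vertices and 8 edges.
Enumerating all minimal edge subsets forming cycles...
Total circuits found: 6.

6


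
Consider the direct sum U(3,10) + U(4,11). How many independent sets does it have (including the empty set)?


For a direct sum, |I(M1+M2)| = |I(M1)| * |I(M2)|.
|I(U(3,10))| = sum C(10,k) for k=0..3 = 176.
|I(U(4,11))| = sum C(11,k) for k=0..4 = 562.
Total = 176 * 562 = 98912.

98912


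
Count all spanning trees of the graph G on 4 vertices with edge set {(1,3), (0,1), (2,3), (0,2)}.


By Kirchhoff's matrix tree theorem, the number of spanning trees equals
the determinant of any cofactor of the Laplacian matrix L.
G has 4 vertices and 4 edges.
Computing the (3 x 3) cofactor determinant gives 4.

4


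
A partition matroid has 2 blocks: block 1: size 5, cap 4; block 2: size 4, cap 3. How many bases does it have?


A basis picks exactly ci elements from block i.
Number of bases = product of C(|Si|, ci).
= C(5,4) * C(4,3)
= 5 * 4
= 20.

20


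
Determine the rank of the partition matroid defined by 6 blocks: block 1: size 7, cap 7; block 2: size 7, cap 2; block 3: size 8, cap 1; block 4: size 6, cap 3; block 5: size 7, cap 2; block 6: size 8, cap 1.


Rank of a partition matroid = sum of min(|Si|, ci) for each block.
= min(7,7) + min(7,2) + min(8,1) + min(6,3) + min(7,2) + min(8,1)
= 7 + 2 + 1 + 3 + 2 + 1
= 16.

16


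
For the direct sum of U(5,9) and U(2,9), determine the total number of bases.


Bases of a direct sum M1 + M2: |B| = |B(M1)| * |B(M2)|.
|B(U(5,9))| = C(9,5) = 126.
|B(U(2,9))| = C(9,2) = 36.
Total bases = 126 * 36 = 4536.

4536


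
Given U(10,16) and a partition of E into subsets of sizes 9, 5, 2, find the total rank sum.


r(Ai) = min(|Ai|, 10) for each part.
Sum = min(9,10) + min(5,10) + min(2,10)
    = 9 + 5 + 2
    = 16.

16


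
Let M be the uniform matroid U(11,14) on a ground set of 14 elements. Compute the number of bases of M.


Bases of U(11,14) are all 11-element subsets of the 14-element ground set.
Number of bases = C(14,11).
(14 choose 11) = 364.

364


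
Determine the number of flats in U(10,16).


Flats of U(10,16): every subset of size < 10 is a flat, plus E itself.
Count = (16 choose 0) + (16 choose 1) + (16 choose 2) + (16 choose 3) + (16 choose 4) + (16 choose 5) + (16 choose 6) + (16 choose 7) + (16 choose 8) + (16 choose 9) + 1
     = 1 + 16 + 120 + 560 + 1820 + 4368 + 8008 + 11440 + 12870 + 11440 + 1
     = 50644.

50644


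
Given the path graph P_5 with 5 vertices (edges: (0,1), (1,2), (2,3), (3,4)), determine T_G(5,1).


A path on 5 vertices is a tree with 4 edges.
T(x,y) = x^(4) for any tree.
T(5,1) = 5^4 = 625.

625


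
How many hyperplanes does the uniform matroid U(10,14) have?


Hyperplanes of U(10,14) are flats of rank 9.
In a uniform matroid, these are exactly the (9)-element subsets.
Count = (14 choose 9) = 2002.

2002


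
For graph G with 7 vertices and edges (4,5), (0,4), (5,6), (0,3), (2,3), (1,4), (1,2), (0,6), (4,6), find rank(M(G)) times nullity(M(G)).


r(M) = |V| - c = 7 - 1 = 6.
nullity = |E| - r(M) = 9 - 6 = 3.
Product = 6 * 3 = 18.

18


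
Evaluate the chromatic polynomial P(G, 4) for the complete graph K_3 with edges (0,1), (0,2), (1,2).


P(K_3, k) = k(k-1)(k-2)...(k-2).
P(4) = (4) * (3) * (2) = 24.

24


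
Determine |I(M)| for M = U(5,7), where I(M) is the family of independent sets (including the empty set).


Independent sets of U(5,7) are all subsets of size <= 5.
Count = (7 choose 0) + (7 choose 1) + (7 choose 2) + (7 choose 3) + (7 choose 4) + (7 choose 5)
     = 1 + 7 + 21 + 35 + 35 + 21
     = 120.

120


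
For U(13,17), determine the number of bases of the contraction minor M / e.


Contracting e from U(13,17) gives U(12,16).
Bases of U(12,16) = (16 choose 12) = 1820.

1820


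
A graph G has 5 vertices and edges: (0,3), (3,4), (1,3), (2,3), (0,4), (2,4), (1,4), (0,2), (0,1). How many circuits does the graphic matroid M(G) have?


A circuit in a graphic matroid = edge set of a simple cycle.
G has 5 vertices and 9 edges.
Enumerating all minimal edge subsets forming cycles...
Total circuits found: 22.

22


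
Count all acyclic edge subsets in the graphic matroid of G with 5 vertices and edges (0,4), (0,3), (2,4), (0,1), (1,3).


An independent set in a graphic matroid is an acyclic edge subset.
G has 5 vertices and 5 edges.
Enumerate all 2^5 = 32 subsets, checking for acyclicity.
Total independent sets = 28.

28


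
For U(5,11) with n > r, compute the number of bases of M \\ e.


Deleting e from U(5,11) gives U(5,10) since n > r.
Bases of U(5,10) = (10 choose 5) = 252.

252


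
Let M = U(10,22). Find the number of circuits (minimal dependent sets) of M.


In U(10,22), circuits are the (11)-element subsets.
Any set of 11 elements is dependent, and removing any one element gives
an independent set of size 10, so it is a minimal dependent set.
Number of circuits = (22 choose 11) = 705432.

705432


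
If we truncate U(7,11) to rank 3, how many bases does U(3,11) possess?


Truncating U(7,11) to rank 3 gives U(3,11).
Bases of U(3,11) are all 3-element subsets of 11 elements.
Number of bases = C(11,3) = (11 * 10 * 9) / (1 * 2 * 3) = 165.

165


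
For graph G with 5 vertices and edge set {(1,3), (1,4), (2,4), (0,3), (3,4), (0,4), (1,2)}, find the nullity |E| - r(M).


Cycle rank (nullity) = |E| - r(M) = |E| - (|V| - c).
|E| = 7, |V| = 5, c = 1.
Nullity = 7 - (5 - 1) = 7 - 4 = 3.

3


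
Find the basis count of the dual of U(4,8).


The dual of U(r,n) is U(n-r, n) = U(4,8).
Bases of U(4,8) are all (4)-element subsets.
|B(M*)| = (8 choose 4) = 70.

70


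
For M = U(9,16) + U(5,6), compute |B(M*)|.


(M1+M2)* = M1* + M2*.
M1* = U(7,16), bases: C(16,7) = 11440.
M2* = U(1,6), bases: C(6,1) = 6.
|B(M*)| = 11440 * 6 = 68640.

68640


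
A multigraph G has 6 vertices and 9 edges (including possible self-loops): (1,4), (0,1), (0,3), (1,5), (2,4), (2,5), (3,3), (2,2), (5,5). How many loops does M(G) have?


In a graphic matroid, a loop is a self-loop edge (u,u) with rank 0.
Examining all 9 edges for self-loops...
Self-loops found: (3,3), (2,2), (5,5)
Number of loops = 3.

3


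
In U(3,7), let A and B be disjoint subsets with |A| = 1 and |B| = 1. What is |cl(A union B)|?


|A union B| = 1 + 1 = 2 (disjoint).
In U(3,7), cl(S) = S if |S| < 3, else cl(S) = E.
Since 2 < 3, cl(A union B) = A union B.
|cl(A union B)| = 2.

2


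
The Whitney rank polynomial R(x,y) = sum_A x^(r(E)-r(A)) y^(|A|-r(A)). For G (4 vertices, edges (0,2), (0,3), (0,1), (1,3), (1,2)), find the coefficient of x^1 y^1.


R(x,y) = sum over A in 2^E of x^(r(E)-r(A)) * y^(|A|-r(A)).
G has 4 vertices, 5 edges. r(E) = 3.
Enumerate all 2^5 = 32 subsets.
Count subsets with r(E)-r(A)=1 and |A|-r(A)=1: 2.

2


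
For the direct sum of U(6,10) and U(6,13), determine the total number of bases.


Bases of a direct sum M1 + M2: |B| = |B(M1)| * |B(M2)|.
|B(U(6,10))| = C(10,6) = 210.
|B(U(6,13))| = C(13,6) = 1716.
Total bases = 210 * 1716 = 360360.

360360


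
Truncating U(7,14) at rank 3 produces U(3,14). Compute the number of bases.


Truncating U(7,14) to rank 3 gives U(3,14).
Bases of U(3,14) are all 3-element subsets of 14 elements.
Number of bases = (14 choose 3) = 364.

364


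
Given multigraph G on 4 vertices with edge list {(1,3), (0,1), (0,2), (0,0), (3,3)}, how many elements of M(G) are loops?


In a graphic matroid, a loop is a self-loop edge (u,u) with rank 0.
Examining all 5 edges for self-loops...
Self-loops found: (0,0), (3,3)
Number of loops = 2.

2


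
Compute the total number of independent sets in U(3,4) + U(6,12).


For a direct sum, |I(M1+M2)| = |I(M1)| * |I(M2)|.
|I(U(3,4))| = sum C(4,k) for k=0..3 = 15.
|I(U(6,12))| = sum C(12,k) for k=0..6 = 2510.
Total = 15 * 2510 = 37650.

37650


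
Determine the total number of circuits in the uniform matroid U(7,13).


In U(7,13), circuits are the (8)-element subsets.
Any set of 8 elements is dependent, and removing any one element gives
an independent set of size 7, so it is a minimal dependent set.
Number of circuits = C(13,8) = 13! / (8! * 5!) = 1287.

1287


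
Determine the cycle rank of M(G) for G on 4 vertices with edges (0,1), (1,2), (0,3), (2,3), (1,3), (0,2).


Cycle rank (nullity) = |E| - r(M) = |E| - (|V| - c).
|E| = 6, |V| = 4, c = 1.
Nullity = 6 - (4 - 1) = 6 - 3 = 3.

3


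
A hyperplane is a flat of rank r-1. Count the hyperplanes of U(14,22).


Hyperplanes of U(14,22) are flats of rank 13.
In a uniform matroid, these are exactly the (13)-element subsets.
Count = (22 choose 13) = 497420.

497420


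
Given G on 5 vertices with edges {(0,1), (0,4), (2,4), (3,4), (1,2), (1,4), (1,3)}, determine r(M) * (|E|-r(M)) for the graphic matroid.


r(M) = |V| - c = 5 - 1 = 4.
nullity = |E| - r(M) = 7 - 4 = 3.
Product = 4 * 3 = 12.

12


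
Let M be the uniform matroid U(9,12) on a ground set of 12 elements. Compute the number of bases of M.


Bases of U(9,12) are all 9-element subsets of the 12-element ground set.
Number of bases = C(12,9).
C(12,9) = 12! / (9! * 3!) = 220.

220


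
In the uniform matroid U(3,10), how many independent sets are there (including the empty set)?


Independent sets of U(3,10) are all subsets of size <= 3.
Count = C(10,0) + C(10,1) + C(10,2) + C(10,3)
     = 1 + 10 + 45 + 120
     = 176.

176


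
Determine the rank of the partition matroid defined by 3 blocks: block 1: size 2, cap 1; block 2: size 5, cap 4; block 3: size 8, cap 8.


Rank of a partition matroid = sum of min(|Si|, ci) for each block.
= min(2,1) + min(5,4) + min(8,8)
= 1 + 4 + 8
= 13.

13


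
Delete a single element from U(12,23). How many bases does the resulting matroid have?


Deleting e from U(12,23) gives U(12,22) since n > r.
Bases of U(12,22) = C(22,12) = 646646.

646646


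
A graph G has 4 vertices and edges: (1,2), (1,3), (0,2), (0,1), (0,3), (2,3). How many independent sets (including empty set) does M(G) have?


An independent set in a graphic matroid is an acyclic edge subset.
G has 4 vertices and 6 edges.
Enumerate all 2^6 = 64 subsets, checking for acyclicity.
Total independent sets = 38.

38


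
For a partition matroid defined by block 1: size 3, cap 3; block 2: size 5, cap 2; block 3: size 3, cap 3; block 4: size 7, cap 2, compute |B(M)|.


A basis picks exactly ci elements from block i.
Number of bases = product of C(|Si|, ci).
= C(3,3) * C(5,2) * C(3,3) * C(7,2)
= 1 * 10 * 1 * 21
= 210.

210


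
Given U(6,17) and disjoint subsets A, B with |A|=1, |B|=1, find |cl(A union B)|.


|A union B| = 1 + 1 = 2 (disjoint).
In U(6,17), cl(S) = S if |S| < 6, else cl(S) = E.
Since 2 < 6, cl(A union B) = A union B.
|cl(A union B)| = 2.

2


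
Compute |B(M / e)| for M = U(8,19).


Contracting e from U(8,19) gives U(7,18).
Bases of U(7,18) = C(18,7) = 31824.

31824


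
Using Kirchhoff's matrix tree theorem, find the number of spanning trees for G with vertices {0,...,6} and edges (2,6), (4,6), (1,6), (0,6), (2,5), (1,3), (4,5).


By Kirchhoff's matrix tree theorem, the number of spanning trees equals
the determinant of any cofactor of the Laplacian matrix L.
G has 7 vertices and 7 edges.
Computing the (6 x 6) cofactor determinant gives 4.

4


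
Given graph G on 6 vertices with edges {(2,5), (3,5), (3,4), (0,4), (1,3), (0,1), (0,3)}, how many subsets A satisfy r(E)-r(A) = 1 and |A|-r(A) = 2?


R(x,y) = sum over A in 2^E of x^(r(E)-r(A)) * y^(|A|-r(A)).
G has 6 vertices, 7 edges. r(E) = 5.
Enumerate all 2^7 = 128 subsets.
Count subsets with r(E)-r(A)=1 and |A|-r(A)=2: 2.

2


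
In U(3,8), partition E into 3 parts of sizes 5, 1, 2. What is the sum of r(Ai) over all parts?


r(Ai) = min(|Ai|, 3) for each part.
Sum = min(5,3) + min(1,3) + min(2,3)
    = 3 + 1 + 2
    = 6.

6


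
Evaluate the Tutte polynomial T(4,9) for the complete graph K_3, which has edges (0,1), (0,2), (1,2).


T(K_3; x,y) = x^2 + x + y.
T(4,9) = 16 + 4 + 9 = 29.

29


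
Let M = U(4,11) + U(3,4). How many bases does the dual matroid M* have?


(M1+M2)* = M1* + M2*.
M1* = U(7,11), bases: C(11,7) = 330.
M2* = U(1,4), bases: C(4,1) = 4.
|B(M*)| = 330 * 4 = 1320.

1320


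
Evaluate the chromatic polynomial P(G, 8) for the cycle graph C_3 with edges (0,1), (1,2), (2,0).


P(C_3, k) = (k-1)^3 + (-1)^3*(k-1).
P(8) = (7)^3 - 7
= 343 - 7 = 336.

336


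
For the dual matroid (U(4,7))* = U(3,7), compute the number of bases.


The dual of U(r,n) is U(n-r, n) = U(3,7).
Bases of U(3,7) are all (3)-element subsets.
|B(M*)| = (7 choose 3) = 35.

35


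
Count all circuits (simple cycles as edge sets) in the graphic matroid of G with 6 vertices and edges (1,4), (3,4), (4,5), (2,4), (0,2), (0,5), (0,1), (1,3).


A circuit in a graphic matroid = edge set of a simple cycle.
G has 6 vertices and 8 edges.
Enumerating all minimal edge subsets forming cycles...
Total circuits found: 6.

6


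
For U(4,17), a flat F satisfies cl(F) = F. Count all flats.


Flats of U(4,17): every subset of size < 4 is a flat, plus E itself.
Count = C(17,0) + C(17,1) + C(17,2) + C(17,3) + 1
     = 1 + 17 + 136 + 680 + 1
     = 835.

835


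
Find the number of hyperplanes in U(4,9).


Hyperplanes of U(4,9) are flats of rank 3.
In a uniform matroid, these are exactly the (3)-element subsets.
Count = C(9,3) = 9! / (3! * 6!) = 84.

84


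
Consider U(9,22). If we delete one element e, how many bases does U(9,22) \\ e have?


Deleting e from U(9,22) gives U(9,21) since n > r.
Bases of U(9,21) = C(21,9) = 21! / (9! * 12!) = 293930.

293930


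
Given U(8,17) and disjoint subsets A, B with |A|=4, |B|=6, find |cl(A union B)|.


|A union B| = 4 + 6 = 10 (disjoint).
In U(8,17), cl(S) = S if |S| < 8, else cl(S) = E.
Since 10 >= 8, cl(A union B) = E.
|cl(A union B)| = 17.

17


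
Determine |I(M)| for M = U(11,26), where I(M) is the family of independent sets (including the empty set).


Independent sets of U(11,26) are all subsets of size <= 11.
Count = C(26,0) + C(26,1) + C(26,2) + C(26,3) + C(26,4) + C(26,5) + C(26,6) + C(26,7) + C(26,8) + C(26,9) + C(26,10) + C(26,11)
     = 1 + 26 + 325 + 2600 + 14950 + 65780 + 230230 + 657800 + 1562275 + 3124550 + 5311735 + 7726160
     = 18696432.

18696432


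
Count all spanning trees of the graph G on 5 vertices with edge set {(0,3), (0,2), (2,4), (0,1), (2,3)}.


By Kirchhoff's matrix tree theorem, the number of spanning trees equals
the determinant of any cofactor of the Laplacian matrix L.
G has 5 vertices and 5 edges.
Computing the (4 x 4) cofactor determinant gives 3.

3


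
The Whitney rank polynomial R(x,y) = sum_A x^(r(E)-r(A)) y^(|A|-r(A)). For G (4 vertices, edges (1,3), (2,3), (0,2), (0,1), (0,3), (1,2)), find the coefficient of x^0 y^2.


R(x,y) = sum over A in 2^E of x^(r(E)-r(A)) * y^(|A|-r(A)).
G has 4 vertices, 6 edges. r(E) = 3.
Enumerate all 2^6 = 64 subsets.
Count subsets with r(E)-r(A)=0 and |A|-r(A)=2: 6.

6


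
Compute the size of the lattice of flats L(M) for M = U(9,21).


Flats of U(9,21): every subset of size < 9 is a flat, plus E itself.
Count = (21 choose 0) + (21 choose 1) + (21 choose 2) + (21 choose 3) + (21 choose 4) + (21 choose 5) + (21 choose 6) + (21 choose 7) + (21 choose 8) + 1
     = 1 + 21 + 210 + 1330 + 5985 + 20349 + 54264 + 116280 + 203490 + 1
     = 401931.

401931


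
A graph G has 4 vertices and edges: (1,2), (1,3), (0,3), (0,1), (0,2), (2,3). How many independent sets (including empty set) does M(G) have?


An independent set in a graphic matroid is an acyclic edge subset.
G has 4 vertices and 6 edges.
Enumerate all 2^6 = 64 subsets, checking for acyclicity.
Total independent sets = 38.

38


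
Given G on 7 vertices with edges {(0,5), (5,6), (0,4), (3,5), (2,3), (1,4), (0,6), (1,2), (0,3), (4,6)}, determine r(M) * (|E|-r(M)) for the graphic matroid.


r(M) = |V| - c = 7 - 1 = 6.
nullity = |E| - r(M) = 10 - 6 = 4.
Product = 6 * 4 = 24.

24


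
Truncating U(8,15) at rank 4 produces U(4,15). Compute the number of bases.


Truncating U(8,15) to rank 4 gives U(4,15).
Bases of U(4,15) are all 4-element subsets of 15 elements.
Number of bases = C(15,4) = 15! / (4! * 11!) = 1365.

1365


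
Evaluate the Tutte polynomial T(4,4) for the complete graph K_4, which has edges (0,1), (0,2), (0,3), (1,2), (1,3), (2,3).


T(K_4; x,y) = x^3 + 3x^2 + 4xy + 2x + y^3 + 3y^2 + 2y.
Substituting x=4, y=4:
= 64 + 48 + 64 + 8 + 64 + 48 + 8
= 304.

304


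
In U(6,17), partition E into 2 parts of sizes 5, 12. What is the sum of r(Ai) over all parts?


r(Ai) = min(|Ai|, 6) for each part.
Sum = min(5,6) + min(12,6)
    = 5 + 6
    = 11.

11


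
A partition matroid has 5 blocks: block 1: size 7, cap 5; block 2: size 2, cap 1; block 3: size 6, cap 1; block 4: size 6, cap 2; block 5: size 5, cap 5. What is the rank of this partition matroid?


Rank of a partition matroid = sum of min(|Si|, ci) for each block.
= min(7,5) + min(2,1) + min(6,1) + min(6,2) + min(5,5)
= 5 + 1 + 1 + 2 + 5
= 14.

14


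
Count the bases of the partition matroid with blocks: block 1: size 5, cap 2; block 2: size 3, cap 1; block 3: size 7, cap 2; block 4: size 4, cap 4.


A basis picks exactly ci elements from block i.
Number of bases = product of C(|Si|, ci).
= C(5,2) * C(3,1) * C(7,2) * C(4,4)
= 10 * 3 * 21 * 1
= 630.

630


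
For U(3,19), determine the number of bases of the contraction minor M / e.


Contracting e from U(3,19) gives U(2,18).
Bases of U(2,18) = C(18,2) = (18 * 17) / (1 * 2) = 153.

153


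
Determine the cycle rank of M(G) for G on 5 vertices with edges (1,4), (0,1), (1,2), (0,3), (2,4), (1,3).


Cycle rank (nullity) = |E| - r(M) = |E| - (|V| - c).
|E| = 6, |V| = 5, c = 1.
Nullity = 6 - (5 - 1) = 6 - 4 = 2.

2


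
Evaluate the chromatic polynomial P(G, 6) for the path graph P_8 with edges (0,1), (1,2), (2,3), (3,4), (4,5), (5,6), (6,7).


P(P_8, k) = k * (k-1)^(7).
P(6) = 6 * 5^7 = 6 * 78125 = 468750.

468750


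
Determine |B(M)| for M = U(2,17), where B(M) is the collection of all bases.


Bases of U(2,17) are all 2-element subsets of the 17-element ground set.
Number of bases = C(17,2).
C(17,2) = 17! / (2! * 15!) = 136.

136


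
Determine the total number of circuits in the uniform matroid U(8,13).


In U(8,13), circuits are the (9)-element subsets.
Any set of 9 elements is dependent, and removing any one element gives
an independent set of size 8, so it is a minimal dependent set.
Number of circuits = C(13,9) = 715.

715


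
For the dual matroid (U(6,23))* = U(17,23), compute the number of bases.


The dual of U(r,n) is U(n-r, n) = U(17,23).
Bases of U(17,23) are all (17)-element subsets.
|B(M*)| = (23 choose 17) = 100947.

100947


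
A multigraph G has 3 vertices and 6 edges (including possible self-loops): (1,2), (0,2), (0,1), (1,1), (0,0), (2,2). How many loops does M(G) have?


In a graphic matroid, a loop is a self-loop edge (u,u) with rank 0.
Examining all 6 edges for self-loops...
Self-loops found: (1,1), (0,0), (2,2)
Number of loops = 3.

3


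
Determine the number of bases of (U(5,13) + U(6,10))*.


(M1+M2)* = M1* + M2*.
M1* = U(8,13), bases: C(13,8) = 1287.
M2* = U(4,10), bases: C(10,4) = 210.
|B(M*)| = 1287 * 210 = 270270.

270270


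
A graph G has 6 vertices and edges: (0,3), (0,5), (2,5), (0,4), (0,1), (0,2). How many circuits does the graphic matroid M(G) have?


A circuit in a graphic matroid = edge set of a simple cycle.
G has 6 vertices and 6 edges.
Enumerating all minimal edge subsets forming cycles...
Total circuits found: 1.

1


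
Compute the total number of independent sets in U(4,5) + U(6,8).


For a direct sum, |I(M1+M2)| = |I(M1)| * |I(M2)|.
|I(U(4,5))| = sum C(5,k) for k=0..4 = 31.
|I(U(6,8))| = sum C(8,k) for k=0..6 = 247.
Total = 31 * 247 = 7657.

7657


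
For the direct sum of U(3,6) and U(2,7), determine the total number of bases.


Bases of a direct sum M1 + M2: |B| = |B(M1)| * |B(M2)|.
|B(U(3,6))| = C(6,3) = 20.
|B(U(2,7))| = C(7,2) = 21.
Total bases = 20 * 21 = 420.

420


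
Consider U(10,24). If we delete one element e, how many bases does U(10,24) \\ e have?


Deleting e from U(10,24) gives U(10,23) since n > r.
Bases of U(10,23) = (23 choose 10) = 1144066.

1144066


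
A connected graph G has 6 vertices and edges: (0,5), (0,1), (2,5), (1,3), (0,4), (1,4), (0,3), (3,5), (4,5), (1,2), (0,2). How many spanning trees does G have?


By Kirchhoff's matrix tree theorem, the number of spanning trees equals
the determinant of any cofactor of the Laplacian matrix L.
G has 6 vertices and 11 edges.
Computing the (5 x 5) cofactor determinant gives 216.

216


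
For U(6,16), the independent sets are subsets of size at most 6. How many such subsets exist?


Independent sets of U(6,16) are all subsets of size <= 6.
Count = C(16,0) + C(16,1) + C(16,2) + C(16,3) + C(16,4) + C(16,5) + C(16,6)
     = 1 + 16 + 120 + 560 + 1820 + 4368 + 8008
     = 14893.

14893


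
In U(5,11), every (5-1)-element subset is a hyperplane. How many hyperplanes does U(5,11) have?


Hyperplanes of U(5,11) are flats of rank 4.
In a uniform matroid, these are exactly the (4)-element subsets.
Count = (11 choose 4) = 330.

330


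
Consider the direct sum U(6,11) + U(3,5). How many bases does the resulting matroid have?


Bases of a direct sum M1 + M2: |B| = |B(M1)| * |B(M2)|.
|B(U(6,11))| = C(11,6) = 462.
|B(U(3,5))| = C(5,3) = 10.
Total bases = 462 * 10 = 4620.

4620


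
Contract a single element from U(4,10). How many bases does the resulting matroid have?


Contracting e from U(4,10) gives U(3,9).
Bases of U(3,9) = C(9,3) = 9! / (3! * 6!) = 84.

84


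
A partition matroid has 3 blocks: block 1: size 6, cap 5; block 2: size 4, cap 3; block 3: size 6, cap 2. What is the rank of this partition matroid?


Rank of a partition matroid = sum of min(|Si|, ci) for each block.
= min(6,5) + min(4,3) + min(6,2)
= 5 + 3 + 2
= 10.

10


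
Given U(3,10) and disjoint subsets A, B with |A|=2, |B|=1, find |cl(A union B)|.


|A union B| = 2 + 1 = 3 (disjoint).
In U(3,10), cl(S) = S if |S| < 3, else cl(S) = E.
Since 3 >= 3, cl(A union B) = E.
|cl(A union B)| = 10.

10


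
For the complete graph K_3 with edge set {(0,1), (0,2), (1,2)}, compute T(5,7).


T(K_3; x,y) = x^2 + x + y.
T(5,7) = 25 + 5 + 7 = 37.

37


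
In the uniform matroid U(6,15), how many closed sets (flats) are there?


Flats of U(6,15): every subset of size < 6 is a flat, plus E itself.
Count = C(15,0) + C(15,1) + C(15,2) + C(15,3) + C(15,4) + C(15,5) + 1
     = 1 + 15 + 105 + 455 + 1365 + 3003 + 1
     = 4945.

4945


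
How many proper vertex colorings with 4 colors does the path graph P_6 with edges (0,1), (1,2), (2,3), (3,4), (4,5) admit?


P(P_6, k) = k * (k-1)^(5).
P(4) = 4 * 3^5 = 4 * 243 = 972.

972
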